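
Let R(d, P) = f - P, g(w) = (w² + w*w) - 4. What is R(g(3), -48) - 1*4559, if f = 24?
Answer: -4487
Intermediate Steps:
g(w) = -4 + 2*w² (g(w) = (w² + w²) - 4 = 2*w² - 4 = -4 + 2*w²)
R(d, P) = 24 - P
R(g(3), -48) - 1*4559 = (24 - 1*(-48)) - 1*4559 = (24 + 48) - 4559 = 72 - 4559 = -4487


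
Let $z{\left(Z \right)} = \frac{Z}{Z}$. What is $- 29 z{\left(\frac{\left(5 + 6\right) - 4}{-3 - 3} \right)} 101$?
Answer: $-2929$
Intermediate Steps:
$z{\left(Z \right)} = 1$
$- 29 z{\left(\frac{\left(5 + 6\right) - 4}{-3 - 3} \right)} 101 = \left(-29\right) 1 \cdot 101 = \left(-29\right) 101 = -2929$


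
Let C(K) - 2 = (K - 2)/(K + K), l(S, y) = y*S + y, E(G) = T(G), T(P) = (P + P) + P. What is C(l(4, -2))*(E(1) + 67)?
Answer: 182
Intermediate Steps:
T(P) = 3*P (T(P) = 2*P + P = 3*P)
E(G) = 3*G
l(S, y) = y + S*y (l(S, y) = S*y + y = y + S*y)
C(K) = 2 + (-2 + K)/(2*K) (C(K) = 2 + (K - 2)/(K + K) = 2 + (-2 + K)/((2*K)) = 2 + (-2 + K)*(1/(2*K)) = 2 + (-2 + K)/(2*K))
C(l(4, -2))*(E(1) + 67) = (5/2 - 1/((-2*(1 + 4))))*(3*1 + 67) = (5/2 - 1/((-2*5)))*(3 + 67) = (5/2 - 1/(-10))*70 = (5/2 - 1*(-⅒))*70 = (5/2 + ⅒)*70 = (13/5)*70 = 182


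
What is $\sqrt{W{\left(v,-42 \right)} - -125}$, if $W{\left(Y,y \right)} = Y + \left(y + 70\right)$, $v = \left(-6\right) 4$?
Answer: $\sqrt{129} \approx 11.358$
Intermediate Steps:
$v = -24$
$W{\left(Y,y \right)} = 70 + Y + y$ ($W{\left(Y,y \right)} = Y + \left(70 + y\right) = 70 + Y + y$)
$\sqrt{W{\left(v,-42 \right)} - -125} = \sqrt{\left(70 - 24 - 42\right) - -125} = \sqrt{4 + \left(-28 + 153\right)} = \sqrt{4 + 125} = \sqrt{129}$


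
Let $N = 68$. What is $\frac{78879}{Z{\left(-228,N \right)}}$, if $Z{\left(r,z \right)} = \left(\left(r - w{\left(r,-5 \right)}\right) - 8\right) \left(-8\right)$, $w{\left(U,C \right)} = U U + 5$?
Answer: $\frac{78879}{417800} \approx 0.1888$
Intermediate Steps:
$w{\left(U,C \right)} = 5 + U^{2}$ ($w{\left(U,C \right)} = U^{2} + 5 = 5 + U^{2}$)
$Z{\left(r,z \right)} = 104 - 8 r + 8 r^{2}$ ($Z{\left(r,z \right)} = \left(\left(r - \left(5 + r^{2}\right)\right) - 8\right) \left(-8\right) = \left(\left(-5 + r - r^{2}\right) - 8\right) \left(-8\right) = \left(-13 + r - r^{2}\right) \left(-8\right) = 104 - 8 r + 8 r^{2}$)
$\frac{78879}{Z{\left(-228,N \right)}} = \frac{78879}{104 - -1824 + 8 \left(-228\right)^{2}} = \frac{78879}{104 + 1824 + 8 \cdot 51984} = \frac{78879}{104 + 1824 + 415872} = \frac{78879}{417800}$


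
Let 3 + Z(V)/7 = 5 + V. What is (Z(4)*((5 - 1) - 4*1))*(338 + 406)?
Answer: 0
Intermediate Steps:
Z(V) = 14 + 7*V (Z(V) = -21 + 7*(5 + V) = -21 + (35 + 7*V) = 14 + 7*V)
(Z(4)*((5 - 1) - 4*1))*(338 + 406) = ((14 + 7*4)*((5 - 1) - 4*1))*(338 + 406) = ((14 + 28)*(4 - 4))*744 = (42*0)*744 = 0*744 = 0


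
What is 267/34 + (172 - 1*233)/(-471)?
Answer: 127831/16014 ≈ 7.9825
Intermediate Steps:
267/34 + (172 - 1*233)/(-471) = 267*(1/34) + (172 - 233)*(-1/471) = 267/34 - 61*(-1/471) = 267/34 + 61/471 = 127831/16014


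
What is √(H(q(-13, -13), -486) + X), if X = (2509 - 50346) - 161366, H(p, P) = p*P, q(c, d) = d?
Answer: I*√202885 ≈ 450.43*I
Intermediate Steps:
H(p, P) = P*p
X = -209203 (X = -47837 - 161366 = -209203)
√(H(q(-13, -13), -486) + X) = √(-486*(-13) - 209203) = √(6318 - 209203) = √(-202885) = I*√202885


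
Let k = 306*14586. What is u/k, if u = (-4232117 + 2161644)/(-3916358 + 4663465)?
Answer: -2070473/3334574626812 ≈ -6.2091e-7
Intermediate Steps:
k = 4463316
u = -2070473/747107 ≈ -2.7713
u/k = -2070473/747107/4463316 = -2070473/747107*1/4463316 = -2070473/3334574626812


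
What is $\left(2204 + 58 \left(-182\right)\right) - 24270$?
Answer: $-32622$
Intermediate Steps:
$\left(2204 + 58 \left(-182\right)\right) - 24270 = \left(2204 - 10556\right) - 24270 = -8352 - 24270 = -32622$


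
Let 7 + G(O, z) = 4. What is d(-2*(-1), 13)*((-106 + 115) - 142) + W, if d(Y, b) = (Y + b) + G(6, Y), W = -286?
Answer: -1882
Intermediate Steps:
G(O, z) = -3 (G(O, z) = -7 + 4 = -3)
d(Y, b) = -3 + Y + b (d(Y, b) = (Y + b) - 3 = -3 + Y + b)
d(-2*(-1), 13)*((-106 + 115) - 142) + W = (-3 - 2*(-1) + 13)*((-106 + 115) - 142) - 286 = (-3 + 2 + 13)*(9 - 142) - 286 = 12*(-133) - 286 = -1596 - 286 = -1882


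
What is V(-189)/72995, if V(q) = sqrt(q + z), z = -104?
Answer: I*sqrt(293)/72995 ≈ 0.0002345*I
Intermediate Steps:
V(q) = sqrt(-104 + q) (V(q) = sqrt(q - 104) = sqrt(-104 + q))
V(-189)/72995 = sqrt(-104 - 189)/72995 = sqrt(-293)*(1/72995) = (I*sqrt(293))*(1/72995) = I*sqrt(293)/72995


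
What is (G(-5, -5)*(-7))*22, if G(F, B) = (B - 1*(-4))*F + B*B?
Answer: -4620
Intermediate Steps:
G(F, B) = B² + F*(4 + B) (G(F, B) = (B + 4)*F + B² = (4 + B)*F + B² = F*(4 + B) + B² = B² + F*(4 + B))
(G(-5, -5)*(-7))*22 = (((-5)² + 4*(-5) - 5*(-5))*(-7))*22 = ((25 - 20 + 25)*(-7))*22 = (30*(-7))*22 = -210*22 = -4620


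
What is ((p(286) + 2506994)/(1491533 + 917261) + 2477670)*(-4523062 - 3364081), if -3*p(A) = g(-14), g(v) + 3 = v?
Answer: -141216120137505657277/7226382 ≈ -1.9542e+13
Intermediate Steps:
g(v) = -3 + v
p(A) = 17/3 (p(A) = -(-3 - 14)/3 = -1/3*(-17) = 17/3)
((p(286) + 2506994)/(1491533 + 917261) + 2477670)*(-4523062 - 3364081) = ((17/3 + 2506994)/(1491533 + 917261) + 2477670)*(-4523062 - 3364081) = ((7520999/3)/2408794 + 2477670)*(-7887143) = ((7520999/3)*(1/2408794) + 2477670)*(-7887143) = (7520999/7226382 + 2477670)*(-7887143) = (17904597410939/7226382)*(-7887143) = -141216120137505657277/7226382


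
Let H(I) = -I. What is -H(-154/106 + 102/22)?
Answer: 1856/583 ≈ 3.1835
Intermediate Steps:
-H(-154/106 + 102/22) = -(-1)*(-154/106 + 102/22) = -(-1)*(-154*1/106 + 102*(1/22)) = -(-1)*(-77/53 + 51/11) = -(-1)*1856/583 = -1*(-1856/583) = 1856/583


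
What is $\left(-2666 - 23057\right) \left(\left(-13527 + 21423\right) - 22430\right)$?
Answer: $373858082$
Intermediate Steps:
$\left(-2666 - 23057\right) \left(\left(-13527 + 21423\right) - 22430\right) = - 25723 \left(7896 - 22430\right) = \left(-25723\right) \left(-14534\right) = 373858082$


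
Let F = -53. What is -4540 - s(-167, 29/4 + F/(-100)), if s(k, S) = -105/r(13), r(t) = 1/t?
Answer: -3175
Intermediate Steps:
s(k, S) = -1365 (s(k, S) = -105/(1/13) = -105/1/13 = -105*13 = -1365)
-4540 - s(-167, 29/4 + F/(-100)) = -4540 - 1*(-1365) = -4540 + 1365 = -3175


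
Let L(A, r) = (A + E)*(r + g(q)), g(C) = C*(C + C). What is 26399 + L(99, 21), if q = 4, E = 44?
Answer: 33978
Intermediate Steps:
g(C) = 2*C² (g(C) = C*(2*C) = 2*C²)
L(A, r) = (32 + r)*(44 + A) (L(A, r) = (A + 44)*(r + 2*4²) = (44 + A)*(r + 2*16) = (44 + A)*(r + 32) = (44 + A)*(32 + r) = (32 + r)*(44 + A))
26399 + L(99, 21) = 26399 + (1408 + 32*99 + 44*21 + 99*21) = 26399 + (1408 + 3168 + 924 + 2079) = 26399 + 7579 = 33978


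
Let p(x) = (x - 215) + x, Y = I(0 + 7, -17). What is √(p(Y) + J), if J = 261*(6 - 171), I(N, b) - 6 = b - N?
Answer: 14*I*√221 ≈ 208.13*I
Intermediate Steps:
I(N, b) = 6 + b - N (I(N, b) = 6 + (b - N) = 6 + b - N)
Y = -18 (Y = 6 - 17 - (0 + 7) = 6 - 17 - 1*7 = 6 - 17 - 7 = -18)
p(x) = -215 + 2*x (p(x) = (-215 + x) + x = -215 + 2*x)
J = -43065 (J = 261*(-165) = -43065)
√(p(Y) + J) = √((-215 + 2*(-18)) - 43065) = √((-215 - 36) - 43065) = √(-251 - 43065) = √(-43316) = 14*I*√221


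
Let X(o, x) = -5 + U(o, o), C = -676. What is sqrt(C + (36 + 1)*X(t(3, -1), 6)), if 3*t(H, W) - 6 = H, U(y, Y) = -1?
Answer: I*sqrt(898) ≈ 29.967*I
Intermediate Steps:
t(H, W) = 2 + H/3
X(o, x) = -6 (X(o, x) = -5 - 1 = -6)
sqrt(C + (36 + 1)*X(t(3, -1), 6)) = sqrt(-676 + (36 + 1)*(-6)) = sqrt(-676 + 37*(-6)) = sqrt(-676 - 222) = sqrt(-898) = I*sqrt(898)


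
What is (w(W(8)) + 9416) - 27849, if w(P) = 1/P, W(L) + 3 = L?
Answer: -92164/5 ≈ -18433.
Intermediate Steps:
W(L) = -3 + L
(w(W(8)) + 9416) - 27849 = (1/(-3 + 8) + 9416) - 27849 = (1/5 + 9416) - 27849 = 47081/5 - 27849 = -92164/5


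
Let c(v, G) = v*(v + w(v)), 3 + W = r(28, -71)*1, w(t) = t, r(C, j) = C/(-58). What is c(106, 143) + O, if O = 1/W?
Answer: 2269643/101 ≈ 22472.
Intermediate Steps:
r(C, j) = -C/58 (r(C, j) = C*(-1/58) = -C/58)
W = -101/29 (W = -3 - 1/58*28*1 = -3 - 14/29*1 = -3 - 14/29 = -101/29 ≈ -3.4828)
O = -29/101 (O = 1/(-101/29) = -29/101 ≈ -0.28713)
c(v, G) = 2*v**2 (c(v, G) = v*(v + v) = v*(2*v) = 2*v**2)
c(106, 143) + O = 2*106**2 - 29/101 = 2*11236 - 29/101 = 22472 - 29/101 = 2269643/101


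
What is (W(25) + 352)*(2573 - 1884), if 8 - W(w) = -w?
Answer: 265265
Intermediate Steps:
W(w) = 8 + w (W(w) = 8 - (-1)*w = 8 + w)
(W(25) + 352)*(2573 - 1884) = ((8 + 25) + 352)*(2573 - 1884) = (33 + 352)*689 = 385*689 = 265265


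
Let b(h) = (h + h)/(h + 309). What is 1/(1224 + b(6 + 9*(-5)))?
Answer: 45/55067 ≈ 0.00081719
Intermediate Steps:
b(h) = 2*h/(309 + h) (b(h) = (2*h)/(309 + h) = 2*h/(309 + h))
1/(1224 + b(6 + 9*(-5))) = 1/(1224 + 2*(6 + 9*(-5))/(309 + (6 + 9*(-5)))) = 1/(1224 + 2*(6 - 45)/(309 + (6 - 45))) = 1/(1224 + 2*(-39)/(309 - 39)) = 1/(1224 + 2*(-39)/270) = 1/(1224 + 2*(-39)*(1/270)) = 1/(1224 - 13/45) = 1/(55067/45) = 45/55067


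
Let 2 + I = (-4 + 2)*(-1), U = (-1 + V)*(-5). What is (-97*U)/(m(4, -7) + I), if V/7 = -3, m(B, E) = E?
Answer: 10670/7 ≈ 1524.3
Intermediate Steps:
V = -21 (V = 7*(-3) = -21)
U = 110 (U = (-1 - 21)*(-5) = -22*(-5) = 110)
I = 0 (I = -2 + (-4 + 2)*(-1) = -2 - 2*(-1) = -2 + 2 = 0)
(-97*U)/(m(4, -7) + I) = (-97*110)/(-7 + 0) = -10670/(-7) = -10670*(-⅐) = 10670/7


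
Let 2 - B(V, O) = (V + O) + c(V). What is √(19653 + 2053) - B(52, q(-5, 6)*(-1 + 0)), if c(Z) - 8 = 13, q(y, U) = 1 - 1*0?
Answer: 70 + √21706 ≈ 217.33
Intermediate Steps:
q(y, U) = 1 (q(y, U) = 1 + 0 = 1)
c(Z) = 21 (c(Z) = 8 + 13 = 21)
B(V, O) = -19 - O - V (B(V, O) = 2 - ((V + O) + 21) = 2 - ((O + V) + 21) = 2 - (21 + O + V) = 2 + (-21 - O - V) = -19 - O - V)
√(19653 + 2053) - B(52, q(-5, 6)*(-1 + 0)) = √(19653 + 2053) - (-19 - (-1 + 0) - 1*52) = √21706 - (-19 - (-1) - 52) = √21706 - (-19 - 1*(-1) - 52) = √21706 - (-19 + 1 - 52) = √21706 - 1*(-70) = √21706 + 70 = 70 + √21706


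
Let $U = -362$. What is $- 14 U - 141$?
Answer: $4927$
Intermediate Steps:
$- 14 U - 141 = \left(-14\right) \left(-362\right) - 141 = 5068 - 141 = 4927$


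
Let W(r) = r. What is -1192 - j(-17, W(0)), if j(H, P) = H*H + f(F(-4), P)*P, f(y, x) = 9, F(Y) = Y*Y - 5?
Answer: -1481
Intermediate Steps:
F(Y) = -5 + Y² (F(Y) = Y² - 5 = -5 + Y²)
j(H, P) = H² + 9*P (j(H, P) = H*H + 9*P = H² + 9*P)
-1192 - j(-17, W(0)) = -1192 - ((-17)² + 9*0) = -1192 - (289 + 0) = -1192 - 1*289 = -1192 - 289 = -1481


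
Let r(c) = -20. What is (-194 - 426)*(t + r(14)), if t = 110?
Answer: -55800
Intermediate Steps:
(-194 - 426)*(t + r(14)) = (-194 - 426)*(110 - 20) = -620*90 = -55800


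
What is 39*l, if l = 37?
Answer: 1443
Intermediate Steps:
39*l = 39*37 = 1443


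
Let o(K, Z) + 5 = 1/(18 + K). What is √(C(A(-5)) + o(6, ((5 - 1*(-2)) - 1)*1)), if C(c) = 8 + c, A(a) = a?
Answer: I*√282/12 ≈ 1.3994*I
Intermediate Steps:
o(K, Z) = -5 + 1/(18 + K)
√(C(A(-5)) + o(6, ((5 - 1*(-2)) - 1)*1)) = √((8 - 5) + (-89 - 5*6)/(18 + 6)) = √(3 + (-89 - 30)/24) = √(3 + (1/24)*(-119)) = √(3 - 119/24) = √(-47/24) = I*√282/12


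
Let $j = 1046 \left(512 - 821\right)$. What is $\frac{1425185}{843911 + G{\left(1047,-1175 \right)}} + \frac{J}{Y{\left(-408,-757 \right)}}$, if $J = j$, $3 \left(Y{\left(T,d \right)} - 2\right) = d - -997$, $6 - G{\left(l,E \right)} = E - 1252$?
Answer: $- \frac{136716682223}{34700104} \approx -3939.9$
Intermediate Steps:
$G{\left(l,E \right)} = 1258 - E$ ($G{\left(l,E \right)} = 6 - \left(E - 1252\right) = 6 - \left(-1252 + E\right) = 1258 - E$)
$j = -323214$ ($j = 1046 \left(-309\right) = -323214$)
$Y{\left(T,d \right)} = \frac{1003}{3} + \frac{d}{3}$ ($Y{\left(T,d \right)} = 2 + \frac{d - -997}{3} = 2 + \frac{d + 997}{3} = 2 + \frac{997 + d}{3} = 2 + \left(\frac{997}{3} + \frac{d}{3}\right) = \frac{1003}{3} + \frac{d}{3}$)
$J = -323214$
$\frac{1425185}{843911 + G{\left(1047,-1175 \right)}} + \frac{J}{Y{\left(-408,-757 \right)}} = \frac{1425185}{843911 + \left(1258 - -1175\right)} - \frac{323214}{\frac{1003}{3} + \frac{1}{3} \left(-757\right)} = \frac{1425185}{843911 + \left(1258 + 1175\right)} - \frac{323214}{\frac{1003}{3} - \frac{757}{3}} = \frac{1425185}{843911 + 2433} - \frac{323214}{82} = \frac{1425185}{846344} - \frac{161607}{41} = - \frac{136716682223}{34700104}$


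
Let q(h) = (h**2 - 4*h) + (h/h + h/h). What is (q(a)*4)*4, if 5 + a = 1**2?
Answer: 544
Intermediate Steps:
a = -4 (a = -5 + 1**2 = -5 + 1 = -4)
q(h) = 2 + h**2 - 4*h (q(h) = (h**2 - 4*h) + (1 + 1) = (h**2 - 4*h) + 2 = 2 + h**2 - 4*h)
(q(a)*4)*4 = ((2 + (-4)**2 - 4*(-4))*4)*4 = ((2 + 16 + 16)*4)*4 = (34*4)*4 = 136*4 = 544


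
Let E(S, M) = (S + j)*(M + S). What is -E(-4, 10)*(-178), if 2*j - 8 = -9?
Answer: -4806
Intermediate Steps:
j = -½ (j = 4 + (½)*(-9) = 4 - 9/2 = -½ ≈ -0.50000)
E(S, M) = (-½ + S)*(M + S) (E(S, M) = (S - ½)*(M + S) = (-½ + S)*(M + S))
-E(-4, 10)*(-178) = -((-4)² - ½*10 - ½*(-4) + 10*(-4))*(-178) = -(16 - 5 + 2 - 40)*(-178) = -(-27)*(-178) = -1*4806 = -4806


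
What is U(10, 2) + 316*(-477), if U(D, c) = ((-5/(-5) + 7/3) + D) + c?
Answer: -452150/3 ≈ -1.5072e+5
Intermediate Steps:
U(D, c) = 10/3 + D + c (U(D, c) = ((-5*(-⅕) + 7*(⅓)) + D) + c = ((1 + 7/3) + D) + c = (10/3 + D) + c = 10/3 + D + c)
U(10, 2) + 316*(-477) = (10/3 + 10 + 2) + 316*(-477) = 46/3 - 150732 = -452150/3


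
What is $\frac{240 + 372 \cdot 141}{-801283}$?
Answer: $- \frac{52692}{801283} \approx -0.06576$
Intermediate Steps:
$\frac{240 + 372 \cdot 141}{-801283} = \left(240 + 52452\right) \left(- \frac{1}{801283}\right) = 52692 \left(- \frac{1}{801283}\right) = - \frac{52692}{801283}$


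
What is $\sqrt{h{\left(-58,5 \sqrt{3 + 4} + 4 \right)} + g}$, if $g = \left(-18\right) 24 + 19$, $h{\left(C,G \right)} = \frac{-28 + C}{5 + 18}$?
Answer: $\frac{3 i \sqrt{24495}}{23} \approx 20.414 i$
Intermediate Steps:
$h{\left(C,G \right)} = - \frac{28}{23} + \frac{C}{23}$ ($h{\left(C,G \right)} = \frac{-28 + C}{23} = \left(-28 + C\right) \frac{1}{23} = - \frac{28}{23} + \frac{C}{23}$)
$g = -413$ ($g = -432 + 19 = -413$)
$\sqrt{h{\left(-58,5 \sqrt{3 + 4} + 4 \right)} + g} = \sqrt{\left(- \frac{28}{23} + \frac{1}{23} \left(-58\right)\right) - 413} = \sqrt{\left(- \frac{28}{23} - \frac{58}{23}\right) - 413} = \sqrt{- \frac{86}{23} - 413} = \sqrt{- \frac{9585}{23}} = \frac{3 i \sqrt{24495}}{23}$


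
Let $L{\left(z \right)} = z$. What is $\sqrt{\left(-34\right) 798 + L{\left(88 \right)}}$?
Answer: $2 i \sqrt{6761} \approx 164.45 i$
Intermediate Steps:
$\sqrt{\left(-34\right) 798 + L{\left(88 \right)}} = \sqrt{\left(-34\right) 798 + 88} = \sqrt{-27132 + 88} = \sqrt{-27044} = 2 i \sqrt{6761}$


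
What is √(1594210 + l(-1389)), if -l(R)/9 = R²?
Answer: I*√15769679 ≈ 3971.1*I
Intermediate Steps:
l(R) = -9*R²
√(1594210 + l(-1389)) = √(1594210 - 9*(-1389)²) = √(1594210 - 9*1929321) = √(1594210 - 17363889) = √(-15769679) = I*√15769679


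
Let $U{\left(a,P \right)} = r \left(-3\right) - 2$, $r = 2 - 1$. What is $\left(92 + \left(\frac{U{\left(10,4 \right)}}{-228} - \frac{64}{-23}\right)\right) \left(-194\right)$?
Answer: $- \frac{48224035}{2622} \approx -18392.0$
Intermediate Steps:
$r = 1$
$U{\left(a,P \right)} = -5$ ($U{\left(a,P \right)} = 1 \left(-3\right) - 2 = -3 - 2 = -5$)
$\left(92 + \left(\frac{U{\left(10,4 \right)}}{-228} - \frac{64}{-23}\right)\right) \left(-194\right) = \left(92 - \left(- \frac{64}{23} - \frac{5}{228}\right)\right) \left(-194\right) = \left(92 - - \frac{14707}{5244}\right) \left(-194\right) = \left(92 + \left(\frac{5}{228} + \frac{64}{23}\right)\right) \left(-194\right) = \left(92 + \frac{14707}{5244}\right) \left(-194\right) = \frac{497155}{5244} \left(-194\right) = - \frac{48224035}{2622}$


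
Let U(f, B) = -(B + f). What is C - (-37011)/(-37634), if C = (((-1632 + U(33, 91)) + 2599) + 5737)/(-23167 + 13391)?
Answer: -1620881/978484 ≈ -1.6565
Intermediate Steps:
U(f, B) = -B - f
C = -35/52 (C = (((-1632 + (-1*91 - 1*33)) + 2599) + 5737)/(-23167 + 13391) = (((-1632 + (-91 - 33)) + 2599) + 5737)/(-9776) = (((-1632 - 124) + 2599) + 5737)*(-1/9776) = ((-1756 + 2599) + 5737)*(-1/9776) = (843 + 5737)*(-1/9776) = 6580*(-1/9776) = -35/52 ≈ -0.67308)
C - (-37011)/(-37634) = -35/52 - (-37011)/(-37634) = -35/52 - (-37011)*(-1)/37634 = -35/52 - 1*37011/37634 = -35/52 - 37011/37634 = -1620881/978484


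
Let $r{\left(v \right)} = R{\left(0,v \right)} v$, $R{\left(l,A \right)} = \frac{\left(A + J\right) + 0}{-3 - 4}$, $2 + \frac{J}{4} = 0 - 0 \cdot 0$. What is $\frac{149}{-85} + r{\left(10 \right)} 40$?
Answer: $- \frac{69043}{595} \approx -116.04$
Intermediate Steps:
$J = -8$ ($J = -8 + 4 \left(0 - 0 \cdot 0\right) = -8 + 4 \left(0 - 0\right) = -8 + 4 \left(0 + 0\right) = -8 + 4 \cdot 0 = -8 + 0 = -8$)
$R{\left(l,A \right)} = \frac{8}{7} - \frac{A}{7}$ ($R{\left(l,A \right)} = \frac{\left(A - 8\right) + 0}{-3 - 4} = \frac{\left(-8 + A\right) + 0}{-7} = \left(-8 + A\right) \left(- \frac{1}{7}\right) = \frac{8}{7} - \frac{A}{7}$)
$r{\left(v \right)} = v \left(\frac{8}{7} - \frac{v}{7}\right)$ ($r{\left(v \right)} = \left(\frac{8}{7} - \frac{v}{7}\right) v = v \left(\frac{8}{7} - \frac{v}{7}\right)$)
$\frac{149}{-85} + r{\left(10 \right)} 40 = \frac{149}{-85} + \frac{1}{7} \cdot 10 \left(8 - 10\right) 40 = 149 \left(- \frac{1}{85}\right) + \frac{1}{7} \cdot 10 \left(8 - 10\right) 40 = - \frac{149}{85} + \frac{1}{7} \cdot 10 \left(-2\right) 40 = - \frac{149}{85} - \frac{800}{7} = - \frac{69043}{595}$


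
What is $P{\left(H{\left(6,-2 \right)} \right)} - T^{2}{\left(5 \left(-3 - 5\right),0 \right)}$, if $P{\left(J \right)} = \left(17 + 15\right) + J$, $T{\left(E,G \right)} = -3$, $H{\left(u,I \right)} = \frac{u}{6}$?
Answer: $24$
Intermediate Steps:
$H{\left(u,I \right)} = \frac{u}{6}$ ($H{\left(u,I \right)} = u \frac{1}{6} = \frac{u}{6}$)
$P{\left(J \right)} = 32 + J$
$P{\left(H{\left(6,-2 \right)} \right)} - T^{2}{\left(5 \left(-3 - 5\right),0 \right)} = \left(32 + \frac{1}{6} \cdot 6\right) - \left(-3\right)^{2} = \left(32 + 1\right) - 9 = 33 - 9 = 24$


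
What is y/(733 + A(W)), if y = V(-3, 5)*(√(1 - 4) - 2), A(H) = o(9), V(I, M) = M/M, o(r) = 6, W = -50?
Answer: -2/739 + I*√3/739 ≈ -0.0027064 + 0.0023438*I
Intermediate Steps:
V(I, M) = 1
A(H) = 6
y = -2 + I*√3 (y = 1*(√(1 - 4) - 2) = 1*(√(-3) - 2) = 1*(I*√3 - 2) = 1*(-2 + I*√3) = -2 + I*√3 ≈ -2.0 + 1.732*I)
y/(733 + A(W)) = (-2 + I*√3)/(733 + 6) = (-2 + I*√3)/739 = (-2 + I*√3)*(1/739) = -2/739 + I*√3/739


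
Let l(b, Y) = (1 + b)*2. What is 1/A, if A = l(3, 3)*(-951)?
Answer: -1/7608 ≈ -0.00013144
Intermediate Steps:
l(b, Y) = 2 + 2*b
A = -7608 (A = (2 + 2*3)*(-951) = (2 + 6)*(-951) = 8*(-951) = -7608)
1/A = 1/(-7608) = -1/7608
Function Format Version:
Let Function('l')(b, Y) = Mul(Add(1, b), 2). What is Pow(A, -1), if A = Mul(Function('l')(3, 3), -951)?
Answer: Rational(-1, 7608) ≈ -0.00013144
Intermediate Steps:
Function('l')(b, Y) = Add(2, Mul(2, b))
A = -7608 (A = Mul(Add(2, Mul(2, 3)), -951) = Mul(Add(2, 6), -951) = Mul(8, -951) = -7608)
Pow(A, -1) = Pow(-7608, -1) = Rational(-1, 7608)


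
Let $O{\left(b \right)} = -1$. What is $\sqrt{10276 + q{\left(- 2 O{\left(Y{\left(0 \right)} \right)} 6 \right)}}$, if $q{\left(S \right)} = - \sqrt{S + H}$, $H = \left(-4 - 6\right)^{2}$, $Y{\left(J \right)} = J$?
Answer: $2 \sqrt{2569 - \sqrt{7}} \approx 101.32$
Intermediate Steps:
$H = 100$ ($H = \left(-10\right)^{2} = 100$)
$q{\left(S \right)} = - \sqrt{100 + S}$ ($q{\left(S \right)} = - \sqrt{S + 100} = - \sqrt{100 + S}$)
$\sqrt{10276 + q{\left(- 2 O{\left(Y{\left(0 \right)} \right)} 6 \right)}} = \sqrt{10276 - \sqrt{100 + \left(-2\right) \left(-1\right) 6}} = \sqrt{10276 - \sqrt{100 + 2 \cdot 6}} = \sqrt{10276 - \sqrt{100 + 12}} = \sqrt{10276 - \sqrt{112}} = \sqrt{10276 - 4 \sqrt{7}}$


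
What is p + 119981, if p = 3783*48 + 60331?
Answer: 361896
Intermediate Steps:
p = 241915 (p = 181584 + 60331 = 241915)
p + 119981 = 241915 + 119981 = 361896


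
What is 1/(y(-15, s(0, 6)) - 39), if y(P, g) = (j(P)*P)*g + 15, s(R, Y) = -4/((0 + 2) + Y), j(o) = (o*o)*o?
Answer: -2/50673 ≈ -3.9469e-5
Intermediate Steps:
j(o) = o**3 (j(o) = o**2*o = o**3)
s(R, Y) = -4/(2 + Y)
y(P, g) = 15 + g*P**4 (y(P, g) = (P**3*P)*g + 15 = P**4*g + 15 = g*P**4 + 15 = 15 + g*P**4)
1/(y(-15, s(0, 6)) - 39) = 1/((15 - 4/(2 + 6)*(-15)**4) - 39) = 1/((15 - 4/8*50625) - 39) = 1/((15 - 4*1/8*50625) - 39) = 1/((15 - 1/2*50625) - 39) = 1/((15 - 50625/2) - 39) = 1/(-50595/2 - 39) = 1/(-50673/2) = -2/50673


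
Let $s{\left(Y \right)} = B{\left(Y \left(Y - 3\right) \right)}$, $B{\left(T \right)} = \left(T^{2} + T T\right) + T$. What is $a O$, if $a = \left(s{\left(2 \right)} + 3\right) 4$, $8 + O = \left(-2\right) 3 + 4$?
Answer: $-360$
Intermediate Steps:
$O = -10$ ($O = -8 + \left(\left(-2\right) 3 + 4\right) = -8 + \left(-6 + 4\right) = -8 - 2 = -10$)
$B{\left(T \right)} = T + 2 T^{2}$ ($B{\left(T \right)} = \left(T^{2} + T^{2}\right) + T = 2 T^{2} + T = T + 2 T^{2}$)
$s{\left(Y \right)} = Y \left(1 + 2 Y \left(-3 + Y\right)\right) \left(-3 + Y\right)$ ($s{\left(Y \right)} = Y \left(Y - 3\right) \left(1 + 2 Y \left(Y - 3\right)\right) = Y \left(-3 + Y\right) \left(1 + 2 Y \left(-3 + Y\right)\right) = Y \left(1 + 2 Y \left(-3 + Y\right)\right) \left(-3 + Y\right)$)
$a = 36$ ($a = \left(2 \left(1 + 2 \cdot 2 \left(-3 + 2\right)\right) \left(-3 + 2\right) + 3\right) 4 = \left(2 \left(1 + 2 \cdot 2 \left(-1\right)\right) \left(-1\right) + 3\right) 4 = \left(2 \left(1 - 4\right) \left(-1\right) + 3\right) 4 = \left(2 \left(-3\right) \left(-1\right) + 3\right) 4 = \left(6 + 3\right) 4 = 9 \cdot 4 = 36$)
$a O = 36 \left(-10\right) = -360$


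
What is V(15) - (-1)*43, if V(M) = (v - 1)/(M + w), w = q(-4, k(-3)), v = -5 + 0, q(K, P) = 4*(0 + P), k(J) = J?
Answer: 41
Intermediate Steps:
q(K, P) = 4*P
v = -5
w = -12 (w = 4*(-3) = -12)
V(M) = -6/(-12 + M) (V(M) = (-5 - 1)/(M - 12) = -6/(-12 + M))
V(15) - (-1)*43 = -6/(-12 + 15) - (-1)*43 = -6/3 - 1*(-43) = -6*⅓ + 43 = -2 + 43 = 41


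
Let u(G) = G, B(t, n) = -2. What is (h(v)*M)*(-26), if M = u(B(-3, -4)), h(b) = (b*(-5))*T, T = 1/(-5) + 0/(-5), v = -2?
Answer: -104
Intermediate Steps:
T = -⅕ (T = 1*(-⅕) + 0*(-⅕) = -⅕ + 0 = -⅕ ≈ -0.20000)
h(b) = b (h(b) = (b*(-5))*(-⅕) = -5*b*(-⅕) = b)
M = -2
(h(v)*M)*(-26) = -2*(-2)*(-26) = 4*(-26) = -104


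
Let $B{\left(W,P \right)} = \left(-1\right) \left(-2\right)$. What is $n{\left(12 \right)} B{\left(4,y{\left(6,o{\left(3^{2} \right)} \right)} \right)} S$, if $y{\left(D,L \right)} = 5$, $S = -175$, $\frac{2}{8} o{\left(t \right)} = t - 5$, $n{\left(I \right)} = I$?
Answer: $-4200$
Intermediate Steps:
$o{\left(t \right)} = -20 + 4 t$ ($o{\left(t \right)} = 4 \left(t - 5\right) = 4 \left(-5 + t\right) = -20 + 4 t$)
$B{\left(W,P \right)} = 2$
$n{\left(12 \right)} B{\left(4,y{\left(6,o{\left(3^{2} \right)} \right)} \right)} S = 12 \cdot 2 \left(-175\right) = 24 \left(-175\right) = -4200$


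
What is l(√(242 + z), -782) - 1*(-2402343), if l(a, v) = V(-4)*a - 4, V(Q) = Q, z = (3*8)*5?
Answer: 2402339 - 4*√362 ≈ 2.4023e+6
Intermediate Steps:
z = 120 (z = 24*5 = 120)
l(a, v) = -4 - 4*a (l(a, v) = -4*a - 4 = -4 - 4*a)
l(√(242 + z), -782) - 1*(-2402343) = (-4 - 4*√(242 + 120)) - 1*(-2402343) = (-4 - 4*√362) + 2402343 = 2402339 - 4*√362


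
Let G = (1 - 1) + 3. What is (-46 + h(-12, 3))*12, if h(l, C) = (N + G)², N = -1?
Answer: -504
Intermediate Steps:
G = 3 (G = 0 + 3 = 3)
h(l, C) = 4 (h(l, C) = (-1 + 3)² = 2² = 4)
(-46 + h(-12, 3))*12 = (-46 + 4)*12 = -42*12 = -504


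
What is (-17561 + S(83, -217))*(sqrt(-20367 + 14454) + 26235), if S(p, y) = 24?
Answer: -460083195 - 157833*I*sqrt(73) ≈ -4.6008e+8 - 1.3485e+6*I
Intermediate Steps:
(-17561 + S(83, -217))*(sqrt(-20367 + 14454) + 26235) = (-17561 + 24)*(sqrt(-20367 + 14454) + 26235) = -17537*(sqrt(-5913) + 26235) = -17537*(9*I*sqrt(73) + 26235) = -17537*(26235 + 9*I*sqrt(73)) = -460083195 - 157833*I*sqrt(73)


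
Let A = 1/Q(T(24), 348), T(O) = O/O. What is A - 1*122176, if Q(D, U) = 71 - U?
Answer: -33842753/277 ≈ -1.2218e+5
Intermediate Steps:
T(O) = 1
A = -1/277 (A = 1/(71 - 1*348) = 1/(71 - 348) = 1/(-277) = -1/277 ≈ -0.0036101)
A - 1*122176 = -1/277 - 1*122176 = -1/277 - 122176 = -33842753/277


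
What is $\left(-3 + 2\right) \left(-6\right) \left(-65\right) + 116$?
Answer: $-274$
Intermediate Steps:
$\left(-3 + 2\right) \left(-6\right) \left(-65\right) + 116 = \left(-1\right) \left(-6\right) \left(-65\right) + 116 = 6 \left(-65\right) + 116 = -390 + 116 = -274$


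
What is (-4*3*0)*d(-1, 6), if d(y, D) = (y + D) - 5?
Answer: 0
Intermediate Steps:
d(y, D) = -5 + D + y (d(y, D) = (D + y) - 5 = -5 + D + y)
(-4*3*0)*d(-1, 6) = (-4*3*0)*(-5 + 6 - 1) = -12*0*0 = 0*0 = 0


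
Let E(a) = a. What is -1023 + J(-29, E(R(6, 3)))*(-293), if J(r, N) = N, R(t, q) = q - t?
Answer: -144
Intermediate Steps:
-1023 + J(-29, E(R(6, 3)))*(-293) = -1023 + (3 - 1*6)*(-293) = -1023 + (3 - 6)*(-293) = -1023 - 3*(-293) = -1023 + 879 = -144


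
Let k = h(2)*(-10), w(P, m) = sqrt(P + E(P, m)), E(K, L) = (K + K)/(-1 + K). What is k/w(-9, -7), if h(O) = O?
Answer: 10*I*sqrt(5)/3 ≈ 7.4536*I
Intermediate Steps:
E(K, L) = 2*K/(-1 + K) (E(K, L) = (2*K)/(-1 + K) = 2*K/(-1 + K))
w(P, m) = sqrt(P + 2*P/(-1 + P))
k = -20 (k = 2*(-10) = -20)
k/w(-9, -7) = -20*(-I*sqrt(2)/(12*sqrt(-1/(-1 - 9)))) = -20*(-I*sqrt(2)/(12*sqrt(-1/(-10)))) = -20*(-I*sqrt(5)/6) = -(-10)*I*sqrt(5)/3 = 10*I*sqrt(5)/3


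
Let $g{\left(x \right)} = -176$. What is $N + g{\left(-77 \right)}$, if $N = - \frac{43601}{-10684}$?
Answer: $- \frac{1836783}{10684} \approx -171.92$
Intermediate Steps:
$N = \frac{43601}{10684}$ ($N = \left(-43601\right) \left(- \frac{1}{10684}\right) = \frac{43601}{10684} \approx 4.081$)
$N + g{\left(-77 \right)} = \frac{43601}{10684} - 176 = - \frac{1836783}{10684}$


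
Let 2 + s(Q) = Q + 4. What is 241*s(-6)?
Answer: -964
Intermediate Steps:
s(Q) = 2 + Q (s(Q) = -2 + (Q + 4) = -2 + (4 + Q) = 2 + Q)
241*s(-6) = 241*(2 - 6) = 241*(-4) = -964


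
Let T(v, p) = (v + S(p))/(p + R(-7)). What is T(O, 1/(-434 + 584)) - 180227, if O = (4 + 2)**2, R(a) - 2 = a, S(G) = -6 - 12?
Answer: -134992723/749 ≈ -1.8023e+5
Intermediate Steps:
S(G) = -18
R(a) = 2 + a
O = 36 (O = 6**2 = 36)
T(v, p) = (-18 + v)/(-5 + p) (T(v, p) = (v - 18)/(p + (2 - 7)) = (-18 + v)/(p - 5) = (-18 + v)/(-5 + p))
T(O, 1/(-434 + 584)) - 180227 = (-18 + 36)/(-5 + 1/(-434 + 584)) - 180227 = 18/(-5 + 1/150) - 180227 = 18/(-749/150) - 180227 = -150/749*18 - 180227 = -2700/749 - 180227 = -134992723/749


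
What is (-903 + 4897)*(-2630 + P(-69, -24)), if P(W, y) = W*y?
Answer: -3890156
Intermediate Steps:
(-903 + 4897)*(-2630 + P(-69, -24)) = (-903 + 4897)*(-2630 - 69*(-24)) = 3994*(-2630 + 1656) = 3994*(-974) = -3890156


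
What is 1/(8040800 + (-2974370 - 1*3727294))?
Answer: 1/1339136 ≈ 7.4675e-7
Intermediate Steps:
1/(8040800 + (-2974370 - 1*3727294)) = 1/(8040800 + (-2974370 - 3727294)) = 1/(8040800 - 6701664) = 1/1339136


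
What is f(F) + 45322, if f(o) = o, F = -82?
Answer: 45240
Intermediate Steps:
f(F) + 45322 = -82 + 45322 = 45240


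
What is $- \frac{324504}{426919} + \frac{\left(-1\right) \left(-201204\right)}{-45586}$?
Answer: $- \frac{2188927170}{423076729} \approx -5.1738$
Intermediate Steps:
$- \frac{324504}{426919} + \frac{\left(-1\right) \left(-201204\right)}{-45586} = \left(-324504\right) \frac{1}{426919} + 201204 \left(- \frac{1}{45586}\right) = - \frac{324504}{426919} - \frac{4374}{991} = - \frac{2188927170}{423076729}$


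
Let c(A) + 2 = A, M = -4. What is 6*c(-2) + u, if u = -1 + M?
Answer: -29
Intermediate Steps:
c(A) = -2 + A
u = -5 (u = -1 - 4 = -5)
6*c(-2) + u = 6*(-2 - 2) - 5 = 6*(-4) - 5 = -24 - 5 = -29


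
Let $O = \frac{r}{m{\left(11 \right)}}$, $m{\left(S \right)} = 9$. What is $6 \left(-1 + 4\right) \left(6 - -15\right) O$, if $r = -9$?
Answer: $-378$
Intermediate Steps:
$O = -1$ ($O = - \frac{9}{9} = \left(-9\right) \frac{1}{9} = -1$)
$6 \left(-1 + 4\right) \left(6 - -15\right) O = 6 \left(-1 + 4\right) \left(6 - -15\right) \left(-1\right) = 6 \cdot 3 \left(6 + 15\right) \left(-1\right) = 18 \cdot 21 \left(-1\right) = 378 \left(-1\right) = -378$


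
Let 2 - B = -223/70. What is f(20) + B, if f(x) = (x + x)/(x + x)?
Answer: 433/70 ≈ 6.1857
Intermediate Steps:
f(x) = 1 (f(x) = (2*x)/((2*x)) = (2*x)*(1/(2*x)) = 1)
B = 363/70 (B = 2 - (-223)/70 = 2 - 1*(-223/70) = 2 + 223/70 = 363/70 ≈ 5.1857)
f(20) + B = 1 + 363/70 = 433/70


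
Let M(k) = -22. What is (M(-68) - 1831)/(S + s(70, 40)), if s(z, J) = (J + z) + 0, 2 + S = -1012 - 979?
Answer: 1853/1883 ≈ 0.98407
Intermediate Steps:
S = -1993 (S = -2 + (-1012 - 979) = -2 - 1991 = -1993)
s(z, J) = J + z
(M(-68) - 1831)/(S + s(70, 40)) = (-22 - 1831)/(-1993 + (40 + 70)) = -1853/(-1993 + 110) = -1853/(-1883) = -1853*(-1/1883) = 1853/1883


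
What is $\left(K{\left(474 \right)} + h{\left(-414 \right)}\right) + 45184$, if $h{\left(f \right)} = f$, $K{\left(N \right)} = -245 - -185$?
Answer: $44710$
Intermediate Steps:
$K{\left(N \right)} = -60$ ($K{\left(N \right)} = -245 + 185 = -60$)
$\left(K{\left(474 \right)} + h{\left(-414 \right)}\right) + 45184 = \left(-60 - 414\right) + 45184 = -474 + 45184 = 44710$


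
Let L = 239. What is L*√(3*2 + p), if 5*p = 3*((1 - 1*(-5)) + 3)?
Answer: 239*√285/5 ≈ 806.96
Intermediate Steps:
p = 27/5 (p = (3*((1 - 1*(-5)) + 3))/5 = (3*((1 + 5) + 3))/5 = (3*(6 + 3))/5 = (3*9)/5 = (⅕)*27 = 27/5 ≈ 5.4000)
L*√(3*2 + p) = 239*√(3*2 + 27/5) = 239*√(6 + 27/5) = 239*√(57/5) = 239*(√285/5) = 239*√285/5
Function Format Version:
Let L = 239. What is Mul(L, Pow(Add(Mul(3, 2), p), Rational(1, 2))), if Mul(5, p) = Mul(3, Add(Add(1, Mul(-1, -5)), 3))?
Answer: Mul(Rational(239, 5), Pow(285, Rational(1, 2))) ≈ 806.96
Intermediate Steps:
p = Rational(27, 5) (p = Mul(Rational(1, 5), Mul(3, Add(Add(1, Mul(-1, -5)), 3))) = Mul(Rational(1, 5), Mul(3, Add(Add(1, 5), 3))) = Mul(Rational(1, 5), Mul(3, Add(6, 3))) = Mul(Rational(1, 5), Mul(3, 9)) = Mul(Rational(1, 5), 27) = Rational(27, 5) ≈ 5.4000)
Mul(L, Pow(Add(Mul(3, 2), p), Rational(1, 2))) = Mul(239, Pow(Add(Mul(3, 2), Rational(27, 5)), Rational(1, 2))) = Mul(239, Pow(Add(6, Rational(27, 5)), Rational(1, 2))) = Mul(239, Pow(Rational(57, 5), Rational(1, 2))) = Mul(239, Mul(Rational(1, 5), Pow(285, Rational(1, 2)))) = Mul(Rational(239, 5), Pow(285, Rational(1, 2)))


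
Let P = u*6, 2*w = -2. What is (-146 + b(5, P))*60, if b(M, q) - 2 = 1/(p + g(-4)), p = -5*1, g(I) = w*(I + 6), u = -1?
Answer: -60540/7 ≈ -8648.6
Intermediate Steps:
w = -1 (w = (½)*(-2) = -1)
g(I) = -6 - I (g(I) = -(I + 6) = -(6 + I) = -6 - I)
P = -6 (P = -1*6 = -6)
p = -5
b(M, q) = 13/7 (b(M, q) = 2 + 1/(-5 + (-6 - 1*(-4))) = 2 + 1/(-5 + (-6 + 4)) = 2 + 1/(-5 - 2) = 2 + 1/(-7) = 2 - ⅐ = 13/7)
(-146 + b(5, P))*60 = (-146 + 13/7)*60 = -1009/7*60 = -60540/7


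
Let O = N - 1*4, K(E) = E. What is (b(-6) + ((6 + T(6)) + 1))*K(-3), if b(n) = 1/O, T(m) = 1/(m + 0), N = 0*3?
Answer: -83/4 ≈ -20.750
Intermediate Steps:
N = 0
O = -4 (O = 0 - 1*4 = 0 - 4 = -4)
T(m) = 1/m
b(n) = -1/4 (b(n) = 1/(-4) = -1/4)
(b(-6) + ((6 + T(6)) + 1))*K(-3) = (-1/4 + ((6 + 1/6) + 1))*(-3) = (-1/4 + (37/6 + 1))*(-3) = (-1/4 + 43/6)*(-3) = (83/12)*(-3) = -83/4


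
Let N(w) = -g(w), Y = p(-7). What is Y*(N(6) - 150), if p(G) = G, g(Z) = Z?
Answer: 1092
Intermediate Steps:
Y = -7
N(w) = -w
Y*(N(6) - 150) = -7*(-1*6 - 150) = -7*(-6 - 150) = -7*(-156) = 1092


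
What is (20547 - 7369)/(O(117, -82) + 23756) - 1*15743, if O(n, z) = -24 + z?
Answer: -16923126/1075 ≈ -15742.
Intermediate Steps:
(20547 - 7369)/(O(117, -82) + 23756) - 1*15743 = (20547 - 7369)/((-24 - 82) + 23756) - 1*15743 = 13178/(-106 + 23756) - 15743 = 13178/23650 - 15743 = 13178*(1/23650) - 15743 = 599/1075 - 15743 = -16923126/1075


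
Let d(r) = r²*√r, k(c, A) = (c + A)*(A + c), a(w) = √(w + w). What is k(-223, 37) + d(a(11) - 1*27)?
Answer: 34596 + I*(27 - √22)^(5/2) ≈ 34596.0 + 2350.9*I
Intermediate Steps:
a(w) = √2*√w (a(w) = √(2*w) = √2*√w)
k(c, A) = (A + c)² (k(c, A) = (A + c)*(A + c) = (A + c)²)
d(r) = r^(5/2)
k(-223, 37) + d(a(11) - 1*27) = (37 - 223)² + (√2*√11 - 1*27)^(5/2) = (-186)² + (√22 - 27)^(5/2) = 34596 + (-27 + √22)^(5/2)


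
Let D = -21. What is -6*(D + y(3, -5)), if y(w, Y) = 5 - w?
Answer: 114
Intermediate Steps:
-6*(D + y(3, -5)) = -6*(-21 + (5 - 1*3)) = -6*(-21 + (5 - 3)) = -6*(-21 + 2) = -6*(-19) = 114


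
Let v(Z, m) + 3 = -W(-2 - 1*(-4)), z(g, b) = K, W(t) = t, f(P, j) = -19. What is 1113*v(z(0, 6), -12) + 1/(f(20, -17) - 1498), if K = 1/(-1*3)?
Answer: -8442106/1517 ≈ -5565.0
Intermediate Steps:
K = -1/3 (K = 1/(-3) = -1/3 ≈ -0.33333)
z(g, b) = -1/3
v(Z, m) = -5 (v(Z, m) = -3 - (-2 - 1*(-4)) = -3 - (-2 + 4) = -3 - 1*2 = -3 - 2 = -5)
1113*v(z(0, 6), -12) + 1/(f(20, -17) - 1498) = 1113*(-5) + 1/(-19 - 1498) = -5565 + 1/(-1517) = -5565 - 1/1517 = -8442106/1517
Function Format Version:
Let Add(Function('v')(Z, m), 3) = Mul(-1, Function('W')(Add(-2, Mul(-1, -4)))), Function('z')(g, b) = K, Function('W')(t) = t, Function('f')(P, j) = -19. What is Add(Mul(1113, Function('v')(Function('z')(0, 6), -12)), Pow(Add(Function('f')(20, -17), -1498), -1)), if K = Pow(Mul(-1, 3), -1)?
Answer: Rational(-8442106, 1517) ≈ -5565.0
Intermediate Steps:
K = Rational(-1, 3) (K = Pow(-3, -1) = Rational(-1, 3) ≈ -0.33333)
Function('z')(g, b) = Rational(-1, 3)
Function('v')(Z, m) = -5 (Function('v')(Z, m) = Add(-3, Mul(-1, Add(-2, Mul(-1, -4)))) = Add(-3, Mul(-1, Add(-2, 4))) = Add(-3, Mul(-1, 2)) = Add(-3, -2) = -5)
Add(Mul(1113, Function('v')(Function('z')(0, 6), -12)), Pow(Add(Function('f')(20, -17), -1498), -1)) = Add(Mul(1113, -5), Pow(Add(-19, -1498), -1)) = Add(-5565, Pow(-1517, -1)) = Add(-5565, Rational(-1, 1517)) = Rational(-8442106, 1517)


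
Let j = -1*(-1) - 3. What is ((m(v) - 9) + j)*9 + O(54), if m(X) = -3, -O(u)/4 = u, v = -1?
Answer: -342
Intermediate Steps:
j = -2 (j = 1 - 3 = -2)
O(u) = -4*u
((m(v) - 9) + j)*9 + O(54) = ((-3 - 9) - 2)*9 - 4*54 = (-12 - 2)*9 - 216 = -14*9 - 216 = -126 - 216 = -342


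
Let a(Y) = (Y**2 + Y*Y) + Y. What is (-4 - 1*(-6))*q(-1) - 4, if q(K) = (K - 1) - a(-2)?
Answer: -20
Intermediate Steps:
a(Y) = Y + 2*Y**2 (a(Y) = (Y**2 + Y**2) + Y = 2*Y**2 + Y = Y + 2*Y**2)
q(K) = -7 + K (q(K) = (K - 1) - (-2)*(1 + 2*(-2)) = (-1 + K) - (-2)*(1 - 4) = (-1 + K) - (-2)*(-3) = (-1 + K) - 1*6 = (-1 + K) - 6 = -7 + K)
(-4 - 1*(-6))*q(-1) - 4 = (-4 - 1*(-6))*(-7 - 1) - 4 = (-4 + 6)*(-8) - 4 = 2*(-8) - 4 = -16 - 4 = -20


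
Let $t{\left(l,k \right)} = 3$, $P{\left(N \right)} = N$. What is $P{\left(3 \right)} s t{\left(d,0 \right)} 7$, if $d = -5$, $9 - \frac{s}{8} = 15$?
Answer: $-3024$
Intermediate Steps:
$s = -48$ ($s = 72 - 120 = -48$)
$P{\left(3 \right)} s t{\left(d,0 \right)} 7 = 3 \left(-48\right) 3 \cdot 7 = \left(-144\right) 21 = -3024$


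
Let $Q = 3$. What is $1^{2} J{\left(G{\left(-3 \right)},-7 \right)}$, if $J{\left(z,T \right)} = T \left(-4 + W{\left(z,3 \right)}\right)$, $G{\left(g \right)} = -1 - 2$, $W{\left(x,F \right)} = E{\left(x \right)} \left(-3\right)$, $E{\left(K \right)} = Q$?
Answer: $91$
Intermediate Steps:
$E{\left(K \right)} = 3$
$W{\left(x,F \right)} = -9$ ($W{\left(x,F \right)} = 3 \left(-3\right) = -9$)
$G{\left(g \right)} = -3$
$J{\left(z,T \right)} = - 13 T$ ($J{\left(z,T \right)} = T \left(-4 - 9\right) = T \left(-13\right) = - 13 T$)
$1^{2} J{\left(G{\left(-3 \right)},-7 \right)} = 1^{2} \left(\left(-13\right) \left(-7\right)\right) = 1 \cdot 91 = 91$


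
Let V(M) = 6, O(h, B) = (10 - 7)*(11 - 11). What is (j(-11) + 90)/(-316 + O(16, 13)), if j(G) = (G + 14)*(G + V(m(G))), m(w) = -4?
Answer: -75/316 ≈ -0.23734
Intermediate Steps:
O(h, B) = 0 (O(h, B) = 3*0 = 0)
j(G) = (6 + G)*(14 + G) (j(G) = (G + 14)*(G + 6) = (14 + G)*(6 + G) = (6 + G)*(14 + G))
(j(-11) + 90)/(-316 + O(16, 13)) = ((84 + (-11)² + 20*(-11)) + 90)/(-316 + 0) = ((84 + 121 - 220) + 90)/(-316) = (-15 + 90)*(-1/316) = 75*(-1/316) = -75/316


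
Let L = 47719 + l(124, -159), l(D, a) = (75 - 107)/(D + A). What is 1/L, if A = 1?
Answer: 125/5964843 ≈ 2.0956e-5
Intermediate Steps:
l(D, a) = -32/(1 + D) (l(D, a) = (75 - 107)/(D + 1) = -32/(1 + D))
L = 5964843/125 (L = 47719 - 32/(1 + 124) = 47719 - 32/125 = 5964843/125 ≈ 47719.)
1/L = 1/(5964843/125) = 125/5964843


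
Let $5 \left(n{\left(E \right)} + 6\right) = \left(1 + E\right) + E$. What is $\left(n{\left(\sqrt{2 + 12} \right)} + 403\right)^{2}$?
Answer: $\frac{3944252}{25} + \frac{7944 \sqrt{14}}{25} \approx 1.5896 \cdot 10^{5}$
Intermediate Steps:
$n{\left(E \right)} = - \frac{29}{5} + \frac{2 E}{5}$ ($n{\left(E \right)} = -6 + \frac{\left(1 + E\right) + E}{5} = -6 + \frac{1 + 2 E}{5} = -6 + \left(\frac{1}{5} + \frac{2 E}{5}\right) = - \frac{29}{5} + \frac{2 E}{5}$)
$\left(n{\left(\sqrt{2 + 12} \right)} + 403\right)^{2} = \left(\left(- \frac{29}{5} + \frac{2 \sqrt{2 + 12}}{5}\right) + 403\right)^{2} = \left(\left(- \frac{29}{5} + \frac{2 \sqrt{14}}{5}\right) + 403\right)^{2} = \left(\frac{1986}{5} + \frac{2 \sqrt{14}}{5}\right)^{2}$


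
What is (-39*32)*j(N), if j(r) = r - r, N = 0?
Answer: 0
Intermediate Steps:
j(r) = 0
(-39*32)*j(N) = -39*32*0 = -1248*0 = 0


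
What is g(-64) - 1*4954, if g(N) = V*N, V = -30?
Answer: -3034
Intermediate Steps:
g(N) = -30*N
g(-64) - 1*4954 = -30*(-64) - 1*4954 = 1920 - 4954 = -3034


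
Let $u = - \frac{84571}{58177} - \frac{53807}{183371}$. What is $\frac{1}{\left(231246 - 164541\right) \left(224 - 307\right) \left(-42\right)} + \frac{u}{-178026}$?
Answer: $\frac{103235885061420851}{10514821162342709993130} \approx 9.8181 \cdot 10^{-6}$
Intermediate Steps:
$u = - \frac{18638198680}{10667974667}$ ($u = \left(-84571\right) \frac{1}{58177} - \frac{53807}{183371} = - \frac{84571}{58177} - \frac{53807}{183371} = - \frac{18638198680}{10667974667} \approx -1.7471$)
$\frac{1}{\left(231246 - 164541\right) \left(224 - 307\right) \left(-42\right)} + \frac{u}{-178026} = \frac{1}{\left(231246 - 164541\right) \left(224 - 307\right) \left(-42\right)} - \frac{18638198680}{10667974667 \left(-178026\right)} = \frac{1}{66705 \left(\left(-83\right) \left(-42\right)\right)} - - \frac{9319099340}{949588429033671} = \frac{1}{66705 \cdot 3486} + \frac{9319099340}{949588429033671} = \frac{1}{66705} \cdot \frac{1}{3486} + \frac{9319099340}{949588429033671} = \frac{1}{232533630} + \frac{9319099340}{949588429033671} = \frac{103235885061420851}{10514821162342709993130}$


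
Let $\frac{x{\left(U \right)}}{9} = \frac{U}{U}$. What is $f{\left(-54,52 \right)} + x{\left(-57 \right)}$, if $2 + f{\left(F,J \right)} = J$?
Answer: $59$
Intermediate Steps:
$x{\left(U \right)} = 9$ ($x{\left(U \right)} = 9 \frac{U}{U} = 9 \cdot 1 = 9$)
$f{\left(F,J \right)} = -2 + J$
$f{\left(-54,52 \right)} + x{\left(-57 \right)} = \left(-2 + 52\right) + 9 = 50 + 9 = 59$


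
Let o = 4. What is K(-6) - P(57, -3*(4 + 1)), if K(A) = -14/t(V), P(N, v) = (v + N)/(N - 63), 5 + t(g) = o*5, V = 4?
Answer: 91/15 ≈ 6.0667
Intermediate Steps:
t(g) = 15 (t(g) = -5 + 4*5 = -5 + 20 = 15)
P(N, v) = (N + v)/(-63 + N)
K(A) = -14/15
K(-6) - P(57, -3*(4 + 1)) = -14/15 - (57 - 3*(4 + 1))/(-63 + 57) = -14/15 - (57 - 3*5)/(-6) = -14/15 - (-1)*(57 - 15)/6 = -14/15 - (-1)*42/6 = -14/15 - 1*(-7) = -14/15 + 7 = 91/15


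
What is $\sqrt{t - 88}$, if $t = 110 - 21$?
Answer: $1$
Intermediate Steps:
$t = 89$
$\sqrt{t - 88} = \sqrt{89 - 88} = \sqrt{1} = 1$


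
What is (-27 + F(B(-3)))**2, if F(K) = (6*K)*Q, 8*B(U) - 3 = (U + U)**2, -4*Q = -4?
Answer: 81/16 ≈ 5.0625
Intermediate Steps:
Q = 1 (Q = -1/4*(-4) = 1)
B(U) = 3/8 + U**2/2 (B(U) = 3/8 + (U + U)**2/8 = 3/8 + (2*U)**2/8 = 3/8 + (4*U**2)/8 = 3/8 + U**2/2)
F(K) = 6*K (F(K) = (6*K)*1 = 6*K)
(-27 + F(B(-3)))**2 = (-27 + 6*(3/8 + (1/2)*(-3)**2))**2 = (-27 + 6*(3/8 + (1/2)*9))**2 = (-27 + 6*(3/8 + 9/2))**2 = (-27 + 6*(39/8))**2 = (-27 + 117/4)**2 = (9/4)**2 = 81/16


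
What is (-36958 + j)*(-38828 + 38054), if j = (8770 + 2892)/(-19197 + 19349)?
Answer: 1084752099/38 ≈ 2.8546e+7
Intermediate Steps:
j = 5831/76 (j = 11662/152 = 11662*(1/152) = 5831/76 ≈ 76.724)
(-36958 + j)*(-38828 + 38054) = (-36958 + 5831/76)*(-38828 + 38054) = -2802977/76*(-774) = 1084752099/38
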